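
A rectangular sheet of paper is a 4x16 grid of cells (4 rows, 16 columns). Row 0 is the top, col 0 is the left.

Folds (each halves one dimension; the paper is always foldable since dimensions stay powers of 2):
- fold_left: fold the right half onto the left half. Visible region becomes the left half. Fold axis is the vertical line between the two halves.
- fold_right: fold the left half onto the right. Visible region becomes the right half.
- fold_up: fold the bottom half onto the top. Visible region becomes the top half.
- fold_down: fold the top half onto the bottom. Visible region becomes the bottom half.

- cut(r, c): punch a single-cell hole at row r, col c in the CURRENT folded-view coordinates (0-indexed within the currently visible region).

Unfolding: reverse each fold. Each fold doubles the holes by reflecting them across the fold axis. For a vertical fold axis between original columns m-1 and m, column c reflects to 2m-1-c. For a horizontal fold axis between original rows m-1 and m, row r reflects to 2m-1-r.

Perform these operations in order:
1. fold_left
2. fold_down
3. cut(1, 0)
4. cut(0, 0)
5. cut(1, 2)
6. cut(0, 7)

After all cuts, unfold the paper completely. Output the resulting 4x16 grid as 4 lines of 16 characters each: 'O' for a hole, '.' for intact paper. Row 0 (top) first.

Answer: O.O..........O.O
O......OO......O
O......OO......O
O.O..........O.O

Derivation:
Op 1 fold_left: fold axis v@8; visible region now rows[0,4) x cols[0,8) = 4x8
Op 2 fold_down: fold axis h@2; visible region now rows[2,4) x cols[0,8) = 2x8
Op 3 cut(1, 0): punch at orig (3,0); cuts so far [(3, 0)]; region rows[2,4) x cols[0,8) = 2x8
Op 4 cut(0, 0): punch at orig (2,0); cuts so far [(2, 0), (3, 0)]; region rows[2,4) x cols[0,8) = 2x8
Op 5 cut(1, 2): punch at orig (3,2); cuts so far [(2, 0), (3, 0), (3, 2)]; region rows[2,4) x cols[0,8) = 2x8
Op 6 cut(0, 7): punch at orig (2,7); cuts so far [(2, 0), (2, 7), (3, 0), (3, 2)]; region rows[2,4) x cols[0,8) = 2x8
Unfold 1 (reflect across h@2): 8 holes -> [(0, 0), (0, 2), (1, 0), (1, 7), (2, 0), (2, 7), (3, 0), (3, 2)]
Unfold 2 (reflect across v@8): 16 holes -> [(0, 0), (0, 2), (0, 13), (0, 15), (1, 0), (1, 7), (1, 8), (1, 15), (2, 0), (2, 7), (2, 8), (2, 15), (3, 0), (3, 2), (3, 13), (3, 15)]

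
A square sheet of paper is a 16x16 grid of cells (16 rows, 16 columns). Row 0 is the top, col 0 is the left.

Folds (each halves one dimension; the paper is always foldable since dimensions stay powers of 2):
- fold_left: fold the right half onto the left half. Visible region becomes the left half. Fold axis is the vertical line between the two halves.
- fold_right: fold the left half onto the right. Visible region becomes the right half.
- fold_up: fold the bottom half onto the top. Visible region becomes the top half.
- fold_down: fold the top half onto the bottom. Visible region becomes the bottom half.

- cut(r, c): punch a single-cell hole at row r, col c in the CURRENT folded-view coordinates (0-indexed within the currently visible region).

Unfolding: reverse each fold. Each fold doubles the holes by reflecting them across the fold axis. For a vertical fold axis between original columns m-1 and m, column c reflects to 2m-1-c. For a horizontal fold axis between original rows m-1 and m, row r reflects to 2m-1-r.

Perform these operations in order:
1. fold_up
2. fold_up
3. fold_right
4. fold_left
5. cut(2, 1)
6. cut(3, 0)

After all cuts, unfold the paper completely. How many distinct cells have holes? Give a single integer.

Op 1 fold_up: fold axis h@8; visible region now rows[0,8) x cols[0,16) = 8x16
Op 2 fold_up: fold axis h@4; visible region now rows[0,4) x cols[0,16) = 4x16
Op 3 fold_right: fold axis v@8; visible region now rows[0,4) x cols[8,16) = 4x8
Op 4 fold_left: fold axis v@12; visible region now rows[0,4) x cols[8,12) = 4x4
Op 5 cut(2, 1): punch at orig (2,9); cuts so far [(2, 9)]; region rows[0,4) x cols[8,12) = 4x4
Op 6 cut(3, 0): punch at orig (3,8); cuts so far [(2, 9), (3, 8)]; region rows[0,4) x cols[8,12) = 4x4
Unfold 1 (reflect across v@12): 4 holes -> [(2, 9), (2, 14), (3, 8), (3, 15)]
Unfold 2 (reflect across v@8): 8 holes -> [(2, 1), (2, 6), (2, 9), (2, 14), (3, 0), (3, 7), (3, 8), (3, 15)]
Unfold 3 (reflect across h@4): 16 holes -> [(2, 1), (2, 6), (2, 9), (2, 14), (3, 0), (3, 7), (3, 8), (3, 15), (4, 0), (4, 7), (4, 8), (4, 15), (5, 1), (5, 6), (5, 9), (5, 14)]
Unfold 4 (reflect across h@8): 32 holes -> [(2, 1), (2, 6), (2, 9), (2, 14), (3, 0), (3, 7), (3, 8), (3, 15), (4, 0), (4, 7), (4, 8), (4, 15), (5, 1), (5, 6), (5, 9), (5, 14), (10, 1), (10, 6), (10, 9), (10, 14), (11, 0), (11, 7), (11, 8), (11, 15), (12, 0), (12, 7), (12, 8), (12, 15), (13, 1), (13, 6), (13, 9), (13, 14)]

Answer: 32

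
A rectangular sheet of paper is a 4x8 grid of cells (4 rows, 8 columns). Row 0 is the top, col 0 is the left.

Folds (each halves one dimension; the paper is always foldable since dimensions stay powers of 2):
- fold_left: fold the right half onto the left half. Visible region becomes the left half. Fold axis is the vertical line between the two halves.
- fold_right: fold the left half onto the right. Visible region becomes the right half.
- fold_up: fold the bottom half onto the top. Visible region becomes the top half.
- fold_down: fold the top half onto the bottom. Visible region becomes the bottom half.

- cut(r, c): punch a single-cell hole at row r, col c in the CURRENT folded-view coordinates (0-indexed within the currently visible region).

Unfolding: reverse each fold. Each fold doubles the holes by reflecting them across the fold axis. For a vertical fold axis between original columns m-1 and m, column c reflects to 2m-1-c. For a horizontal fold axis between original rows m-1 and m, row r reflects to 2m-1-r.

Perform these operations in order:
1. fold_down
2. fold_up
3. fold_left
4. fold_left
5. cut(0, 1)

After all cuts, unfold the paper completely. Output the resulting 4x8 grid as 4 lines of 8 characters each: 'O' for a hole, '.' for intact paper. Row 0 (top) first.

Answer: .OO..OO.
.OO..OO.
.OO..OO.
.OO..OO.

Derivation:
Op 1 fold_down: fold axis h@2; visible region now rows[2,4) x cols[0,8) = 2x8
Op 2 fold_up: fold axis h@3; visible region now rows[2,3) x cols[0,8) = 1x8
Op 3 fold_left: fold axis v@4; visible region now rows[2,3) x cols[0,4) = 1x4
Op 4 fold_left: fold axis v@2; visible region now rows[2,3) x cols[0,2) = 1x2
Op 5 cut(0, 1): punch at orig (2,1); cuts so far [(2, 1)]; region rows[2,3) x cols[0,2) = 1x2
Unfold 1 (reflect across v@2): 2 holes -> [(2, 1), (2, 2)]
Unfold 2 (reflect across v@4): 4 holes -> [(2, 1), (2, 2), (2, 5), (2, 6)]
Unfold 3 (reflect across h@3): 8 holes -> [(2, 1), (2, 2), (2, 5), (2, 6), (3, 1), (3, 2), (3, 5), (3, 6)]
Unfold 4 (reflect across h@2): 16 holes -> [(0, 1), (0, 2), (0, 5), (0, 6), (1, 1), (1, 2), (1, 5), (1, 6), (2, 1), (2, 2), (2, 5), (2, 6), (3, 1), (3, 2), (3, 5), (3, 6)]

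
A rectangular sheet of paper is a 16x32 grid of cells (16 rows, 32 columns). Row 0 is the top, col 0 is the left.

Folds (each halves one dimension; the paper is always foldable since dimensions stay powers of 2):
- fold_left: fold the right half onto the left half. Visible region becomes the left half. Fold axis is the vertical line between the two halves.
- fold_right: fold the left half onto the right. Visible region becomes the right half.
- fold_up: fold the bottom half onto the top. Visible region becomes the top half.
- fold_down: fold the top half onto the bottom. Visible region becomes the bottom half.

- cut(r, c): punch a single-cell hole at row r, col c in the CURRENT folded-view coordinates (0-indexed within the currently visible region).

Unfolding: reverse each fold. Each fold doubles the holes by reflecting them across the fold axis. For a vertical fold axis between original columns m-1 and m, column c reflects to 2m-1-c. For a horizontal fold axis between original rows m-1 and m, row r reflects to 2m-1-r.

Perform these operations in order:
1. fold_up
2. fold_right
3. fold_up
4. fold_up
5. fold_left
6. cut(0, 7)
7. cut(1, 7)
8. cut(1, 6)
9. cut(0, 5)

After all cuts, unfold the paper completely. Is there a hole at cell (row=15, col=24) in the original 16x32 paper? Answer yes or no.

Op 1 fold_up: fold axis h@8; visible region now rows[0,8) x cols[0,32) = 8x32
Op 2 fold_right: fold axis v@16; visible region now rows[0,8) x cols[16,32) = 8x16
Op 3 fold_up: fold axis h@4; visible region now rows[0,4) x cols[16,32) = 4x16
Op 4 fold_up: fold axis h@2; visible region now rows[0,2) x cols[16,32) = 2x16
Op 5 fold_left: fold axis v@24; visible region now rows[0,2) x cols[16,24) = 2x8
Op 6 cut(0, 7): punch at orig (0,23); cuts so far [(0, 23)]; region rows[0,2) x cols[16,24) = 2x8
Op 7 cut(1, 7): punch at orig (1,23); cuts so far [(0, 23), (1, 23)]; region rows[0,2) x cols[16,24) = 2x8
Op 8 cut(1, 6): punch at orig (1,22); cuts so far [(0, 23), (1, 22), (1, 23)]; region rows[0,2) x cols[16,24) = 2x8
Op 9 cut(0, 5): punch at orig (0,21); cuts so far [(0, 21), (0, 23), (1, 22), (1, 23)]; region rows[0,2) x cols[16,24) = 2x8
Unfold 1 (reflect across v@24): 8 holes -> [(0, 21), (0, 23), (0, 24), (0, 26), (1, 22), (1, 23), (1, 24), (1, 25)]
Unfold 2 (reflect across h@2): 16 holes -> [(0, 21), (0, 23), (0, 24), (0, 26), (1, 22), (1, 23), (1, 24), (1, 25), (2, 22), (2, 23), (2, 24), (2, 25), (3, 21), (3, 23), (3, 24), (3, 26)]
Unfold 3 (reflect across h@4): 32 holes -> [(0, 21), (0, 23), (0, 24), (0, 26), (1, 22), (1, 23), (1, 24), (1, 25), (2, 22), (2, 23), (2, 24), (2, 25), (3, 21), (3, 23), (3, 24), (3, 26), (4, 21), (4, 23), (4, 24), (4, 26), (5, 22), (5, 23), (5, 24), (5, 25), (6, 22), (6, 23), (6, 24), (6, 25), (7, 21), (7, 23), (7, 24), (7, 26)]
Unfold 4 (reflect across v@16): 64 holes -> [(0, 5), (0, 7), (0, 8), (0, 10), (0, 21), (0, 23), (0, 24), (0, 26), (1, 6), (1, 7), (1, 8), (1, 9), (1, 22), (1, 23), (1, 24), (1, 25), (2, 6), (2, 7), (2, 8), (2, 9), (2, 22), (2, 23), (2, 24), (2, 25), (3, 5), (3, 7), (3, 8), (3, 10), (3, 21), (3, 23), (3, 24), (3, 26), (4, 5), (4, 7), (4, 8), (4, 10), (4, 21), (4, 23), (4, 24), (4, 26), (5, 6), (5, 7), (5, 8), (5, 9), (5, 22), (5, 23), (5, 24), (5, 25), (6, 6), (6, 7), (6, 8), (6, 9), (6, 22), (6, 23), (6, 24), (6, 25), (7, 5), (7, 7), (7, 8), (7, 10), (7, 21), (7, 23), (7, 24), (7, 26)]
Unfold 5 (reflect across h@8): 128 holes -> [(0, 5), (0, 7), (0, 8), (0, 10), (0, 21), (0, 23), (0, 24), (0, 26), (1, 6), (1, 7), (1, 8), (1, 9), (1, 22), (1, 23), (1, 24), (1, 25), (2, 6), (2, 7), (2, 8), (2, 9), (2, 22), (2, 23), (2, 24), (2, 25), (3, 5), (3, 7), (3, 8), (3, 10), (3, 21), (3, 23), (3, 24), (3, 26), (4, 5), (4, 7), (4, 8), (4, 10), (4, 21), (4, 23), (4, 24), (4, 26), (5, 6), (5, 7), (5, 8), (5, 9), (5, 22), (5, 23), (5, 24), (5, 25), (6, 6), (6, 7), (6, 8), (6, 9), (6, 22), (6, 23), (6, 24), (6, 25), (7, 5), (7, 7), (7, 8), (7, 10), (7, 21), (7, 23), (7, 24), (7, 26), (8, 5), (8, 7), (8, 8), (8, 10), (8, 21), (8, 23), (8, 24), (8, 26), (9, 6), (9, 7), (9, 8), (9, 9), (9, 22), (9, 23), (9, 24), (9, 25), (10, 6), (10, 7), (10, 8), (10, 9), (10, 22), (10, 23), (10, 24), (10, 25), (11, 5), (11, 7), (11, 8), (11, 10), (11, 21), (11, 23), (11, 24), (11, 26), (12, 5), (12, 7), (12, 8), (12, 10), (12, 21), (12, 23), (12, 24), (12, 26), (13, 6), (13, 7), (13, 8), (13, 9), (13, 22), (13, 23), (13, 24), (13, 25), (14, 6), (14, 7), (14, 8), (14, 9), (14, 22), (14, 23), (14, 24), (14, 25), (15, 5), (15, 7), (15, 8), (15, 10), (15, 21), (15, 23), (15, 24), (15, 26)]
Holes: [(0, 5), (0, 7), (0, 8), (0, 10), (0, 21), (0, 23), (0, 24), (0, 26), (1, 6), (1, 7), (1, 8), (1, 9), (1, 22), (1, 23), (1, 24), (1, 25), (2, 6), (2, 7), (2, 8), (2, 9), (2, 22), (2, 23), (2, 24), (2, 25), (3, 5), (3, 7), (3, 8), (3, 10), (3, 21), (3, 23), (3, 24), (3, 26), (4, 5), (4, 7), (4, 8), (4, 10), (4, 21), (4, 23), (4, 24), (4, 26), (5, 6), (5, 7), (5, 8), (5, 9), (5, 22), (5, 23), (5, 24), (5, 25), (6, 6), (6, 7), (6, 8), (6, 9), (6, 22), (6, 23), (6, 24), (6, 25), (7, 5), (7, 7), (7, 8), (7, 10), (7, 21), (7, 23), (7, 24), (7, 26), (8, 5), (8, 7), (8, 8), (8, 10), (8, 21), (8, 23), (8, 24), (8, 26), (9, 6), (9, 7), (9, 8), (9, 9), (9, 22), (9, 23), (9, 24), (9, 25), (10, 6), (10, 7), (10, 8), (10, 9), (10, 22), (10, 23), (10, 24), (10, 25), (11, 5), (11, 7), (11, 8), (11, 10), (11, 21), (11, 23), (11, 24), (11, 26), (12, 5), (12, 7), (12, 8), (12, 10), (12, 21), (12, 23), (12, 24), (12, 26), (13, 6), (13, 7), (13, 8), (13, 9), (13, 22), (13, 23), (13, 24), (13, 25), (14, 6), (14, 7), (14, 8), (14, 9), (14, 22), (14, 23), (14, 24), (14, 25), (15, 5), (15, 7), (15, 8), (15, 10), (15, 21), (15, 23), (15, 24), (15, 26)]

Answer: yes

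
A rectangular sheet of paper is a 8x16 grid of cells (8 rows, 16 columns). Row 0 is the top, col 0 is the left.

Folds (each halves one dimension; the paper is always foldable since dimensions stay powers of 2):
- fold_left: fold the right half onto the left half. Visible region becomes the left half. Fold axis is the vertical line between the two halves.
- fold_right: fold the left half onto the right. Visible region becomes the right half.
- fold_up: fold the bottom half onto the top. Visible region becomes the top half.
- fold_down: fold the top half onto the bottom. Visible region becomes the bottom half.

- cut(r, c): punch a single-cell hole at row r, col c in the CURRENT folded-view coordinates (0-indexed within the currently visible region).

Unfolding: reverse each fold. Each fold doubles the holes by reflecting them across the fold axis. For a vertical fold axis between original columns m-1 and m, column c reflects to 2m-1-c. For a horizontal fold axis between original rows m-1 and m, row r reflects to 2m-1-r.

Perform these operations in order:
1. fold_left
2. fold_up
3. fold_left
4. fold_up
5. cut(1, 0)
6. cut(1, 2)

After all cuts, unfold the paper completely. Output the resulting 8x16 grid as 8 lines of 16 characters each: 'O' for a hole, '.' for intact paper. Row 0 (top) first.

Answer: ................
O.O..O.OO.O..O.O
O.O..O.OO.O..O.O
................
................
O.O..O.OO.O..O.O
O.O..O.OO.O..O.O
................

Derivation:
Op 1 fold_left: fold axis v@8; visible region now rows[0,8) x cols[0,8) = 8x8
Op 2 fold_up: fold axis h@4; visible region now rows[0,4) x cols[0,8) = 4x8
Op 3 fold_left: fold axis v@4; visible region now rows[0,4) x cols[0,4) = 4x4
Op 4 fold_up: fold axis h@2; visible region now rows[0,2) x cols[0,4) = 2x4
Op 5 cut(1, 0): punch at orig (1,0); cuts so far [(1, 0)]; region rows[0,2) x cols[0,4) = 2x4
Op 6 cut(1, 2): punch at orig (1,2); cuts so far [(1, 0), (1, 2)]; region rows[0,2) x cols[0,4) = 2x4
Unfold 1 (reflect across h@2): 4 holes -> [(1, 0), (1, 2), (2, 0), (2, 2)]
Unfold 2 (reflect across v@4): 8 holes -> [(1, 0), (1, 2), (1, 5), (1, 7), (2, 0), (2, 2), (2, 5), (2, 7)]
Unfold 3 (reflect across h@4): 16 holes -> [(1, 0), (1, 2), (1, 5), (1, 7), (2, 0), (2, 2), (2, 5), (2, 7), (5, 0), (5, 2), (5, 5), (5, 7), (6, 0), (6, 2), (6, 5), (6, 7)]
Unfold 4 (reflect across v@8): 32 holes -> [(1, 0), (1, 2), (1, 5), (1, 7), (1, 8), (1, 10), (1, 13), (1, 15), (2, 0), (2, 2), (2, 5), (2, 7), (2, 8), (2, 10), (2, 13), (2, 15), (5, 0), (5, 2), (5, 5), (5, 7), (5, 8), (5, 10), (5, 13), (5, 15), (6, 0), (6, 2), (6, 5), (6, 7), (6, 8), (6, 10), (6, 13), (6, 15)]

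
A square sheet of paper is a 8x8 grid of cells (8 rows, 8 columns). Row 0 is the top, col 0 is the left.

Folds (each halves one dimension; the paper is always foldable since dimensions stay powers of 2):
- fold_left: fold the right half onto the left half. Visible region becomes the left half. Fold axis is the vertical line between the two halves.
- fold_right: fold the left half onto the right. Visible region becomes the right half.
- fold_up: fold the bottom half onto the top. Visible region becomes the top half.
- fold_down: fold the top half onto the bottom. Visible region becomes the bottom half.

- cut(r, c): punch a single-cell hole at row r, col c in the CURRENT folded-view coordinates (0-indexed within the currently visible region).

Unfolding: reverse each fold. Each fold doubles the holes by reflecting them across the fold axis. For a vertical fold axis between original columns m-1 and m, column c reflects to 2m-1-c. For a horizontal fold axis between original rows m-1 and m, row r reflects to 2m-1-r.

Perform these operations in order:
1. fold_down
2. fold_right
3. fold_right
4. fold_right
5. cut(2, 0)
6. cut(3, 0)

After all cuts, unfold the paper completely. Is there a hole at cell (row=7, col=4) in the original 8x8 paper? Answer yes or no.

Answer: yes

Derivation:
Op 1 fold_down: fold axis h@4; visible region now rows[4,8) x cols[0,8) = 4x8
Op 2 fold_right: fold axis v@4; visible region now rows[4,8) x cols[4,8) = 4x4
Op 3 fold_right: fold axis v@6; visible region now rows[4,8) x cols[6,8) = 4x2
Op 4 fold_right: fold axis v@7; visible region now rows[4,8) x cols[7,8) = 4x1
Op 5 cut(2, 0): punch at orig (6,7); cuts so far [(6, 7)]; region rows[4,8) x cols[7,8) = 4x1
Op 6 cut(3, 0): punch at orig (7,7); cuts so far [(6, 7), (7, 7)]; region rows[4,8) x cols[7,8) = 4x1
Unfold 1 (reflect across v@7): 4 holes -> [(6, 6), (6, 7), (7, 6), (7, 7)]
Unfold 2 (reflect across v@6): 8 holes -> [(6, 4), (6, 5), (6, 6), (6, 7), (7, 4), (7, 5), (7, 6), (7, 7)]
Unfold 3 (reflect across v@4): 16 holes -> [(6, 0), (6, 1), (6, 2), (6, 3), (6, 4), (6, 5), (6, 6), (6, 7), (7, 0), (7, 1), (7, 2), (7, 3), (7, 4), (7, 5), (7, 6), (7, 7)]
Unfold 4 (reflect across h@4): 32 holes -> [(0, 0), (0, 1), (0, 2), (0, 3), (0, 4), (0, 5), (0, 6), (0, 7), (1, 0), (1, 1), (1, 2), (1, 3), (1, 4), (1, 5), (1, 6), (1, 7), (6, 0), (6, 1), (6, 2), (6, 3), (6, 4), (6, 5), (6, 6), (6, 7), (7, 0), (7, 1), (7, 2), (7, 3), (7, 4), (7, 5), (7, 6), (7, 7)]
Holes: [(0, 0), (0, 1), (0, 2), (0, 3), (0, 4), (0, 5), (0, 6), (0, 7), (1, 0), (1, 1), (1, 2), (1, 3), (1, 4), (1, 5), (1, 6), (1, 7), (6, 0), (6, 1), (6, 2), (6, 3), (6, 4), (6, 5), (6, 6), (6, 7), (7, 0), (7, 1), (7, 2), (7, 3), (7, 4), (7, 5), (7, 6), (7, 7)]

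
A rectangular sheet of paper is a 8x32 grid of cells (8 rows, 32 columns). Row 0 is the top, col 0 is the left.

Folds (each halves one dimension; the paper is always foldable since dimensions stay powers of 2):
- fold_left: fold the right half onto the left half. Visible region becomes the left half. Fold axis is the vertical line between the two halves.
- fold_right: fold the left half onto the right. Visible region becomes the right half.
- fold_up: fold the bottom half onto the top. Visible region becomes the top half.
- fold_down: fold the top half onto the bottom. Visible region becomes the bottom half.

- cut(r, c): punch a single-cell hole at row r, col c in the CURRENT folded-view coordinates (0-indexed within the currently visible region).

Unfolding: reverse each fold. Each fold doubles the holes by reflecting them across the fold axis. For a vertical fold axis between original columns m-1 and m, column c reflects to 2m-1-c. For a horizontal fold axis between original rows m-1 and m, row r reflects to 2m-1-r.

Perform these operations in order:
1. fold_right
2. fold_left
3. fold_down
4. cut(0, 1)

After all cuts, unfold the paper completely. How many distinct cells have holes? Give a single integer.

Answer: 8

Derivation:
Op 1 fold_right: fold axis v@16; visible region now rows[0,8) x cols[16,32) = 8x16
Op 2 fold_left: fold axis v@24; visible region now rows[0,8) x cols[16,24) = 8x8
Op 3 fold_down: fold axis h@4; visible region now rows[4,8) x cols[16,24) = 4x8
Op 4 cut(0, 1): punch at orig (4,17); cuts so far [(4, 17)]; region rows[4,8) x cols[16,24) = 4x8
Unfold 1 (reflect across h@4): 2 holes -> [(3, 17), (4, 17)]
Unfold 2 (reflect across v@24): 4 holes -> [(3, 17), (3, 30), (4, 17), (4, 30)]
Unfold 3 (reflect across v@16): 8 holes -> [(3, 1), (3, 14), (3, 17), (3, 30), (4, 1), (4, 14), (4, 17), (4, 30)]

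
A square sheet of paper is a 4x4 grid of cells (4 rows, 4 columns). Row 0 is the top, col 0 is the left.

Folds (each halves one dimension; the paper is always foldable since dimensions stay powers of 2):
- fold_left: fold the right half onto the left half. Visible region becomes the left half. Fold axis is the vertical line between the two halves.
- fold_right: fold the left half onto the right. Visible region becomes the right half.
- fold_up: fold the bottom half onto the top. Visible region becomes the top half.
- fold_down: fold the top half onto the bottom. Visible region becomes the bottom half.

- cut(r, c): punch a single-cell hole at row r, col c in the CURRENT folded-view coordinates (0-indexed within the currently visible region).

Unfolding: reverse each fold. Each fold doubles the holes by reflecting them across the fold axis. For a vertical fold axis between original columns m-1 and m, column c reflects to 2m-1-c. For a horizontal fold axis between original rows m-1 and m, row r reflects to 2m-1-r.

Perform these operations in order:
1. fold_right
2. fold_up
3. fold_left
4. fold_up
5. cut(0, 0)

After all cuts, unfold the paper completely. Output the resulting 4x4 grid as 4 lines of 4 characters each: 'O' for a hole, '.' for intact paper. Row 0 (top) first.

Op 1 fold_right: fold axis v@2; visible region now rows[0,4) x cols[2,4) = 4x2
Op 2 fold_up: fold axis h@2; visible region now rows[0,2) x cols[2,4) = 2x2
Op 3 fold_left: fold axis v@3; visible region now rows[0,2) x cols[2,3) = 2x1
Op 4 fold_up: fold axis h@1; visible region now rows[0,1) x cols[2,3) = 1x1
Op 5 cut(0, 0): punch at orig (0,2); cuts so far [(0, 2)]; region rows[0,1) x cols[2,3) = 1x1
Unfold 1 (reflect across h@1): 2 holes -> [(0, 2), (1, 2)]
Unfold 2 (reflect across v@3): 4 holes -> [(0, 2), (0, 3), (1, 2), (1, 3)]
Unfold 3 (reflect across h@2): 8 holes -> [(0, 2), (0, 3), (1, 2), (1, 3), (2, 2), (2, 3), (3, 2), (3, 3)]
Unfold 4 (reflect across v@2): 16 holes -> [(0, 0), (0, 1), (0, 2), (0, 3), (1, 0), (1, 1), (1, 2), (1, 3), (2, 0), (2, 1), (2, 2), (2, 3), (3, 0), (3, 1), (3, 2), (3, 3)]

Answer: OOOO
OOOO
OOOO
OOOO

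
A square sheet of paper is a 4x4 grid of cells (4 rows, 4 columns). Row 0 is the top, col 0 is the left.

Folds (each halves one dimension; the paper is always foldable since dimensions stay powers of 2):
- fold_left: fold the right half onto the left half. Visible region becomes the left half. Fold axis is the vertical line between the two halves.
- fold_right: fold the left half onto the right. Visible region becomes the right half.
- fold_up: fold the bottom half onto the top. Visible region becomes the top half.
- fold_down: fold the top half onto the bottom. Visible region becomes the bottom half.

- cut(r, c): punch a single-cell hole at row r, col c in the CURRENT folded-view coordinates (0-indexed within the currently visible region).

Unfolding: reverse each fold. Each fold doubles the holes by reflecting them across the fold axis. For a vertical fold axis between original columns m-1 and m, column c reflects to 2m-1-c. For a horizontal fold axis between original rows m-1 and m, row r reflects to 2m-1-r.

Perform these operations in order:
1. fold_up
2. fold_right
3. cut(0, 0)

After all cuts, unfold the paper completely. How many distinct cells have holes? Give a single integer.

Op 1 fold_up: fold axis h@2; visible region now rows[0,2) x cols[0,4) = 2x4
Op 2 fold_right: fold axis v@2; visible region now rows[0,2) x cols[2,4) = 2x2
Op 3 cut(0, 0): punch at orig (0,2); cuts so far [(0, 2)]; region rows[0,2) x cols[2,4) = 2x2
Unfold 1 (reflect across v@2): 2 holes -> [(0, 1), (0, 2)]
Unfold 2 (reflect across h@2): 4 holes -> [(0, 1), (0, 2), (3, 1), (3, 2)]

Answer: 4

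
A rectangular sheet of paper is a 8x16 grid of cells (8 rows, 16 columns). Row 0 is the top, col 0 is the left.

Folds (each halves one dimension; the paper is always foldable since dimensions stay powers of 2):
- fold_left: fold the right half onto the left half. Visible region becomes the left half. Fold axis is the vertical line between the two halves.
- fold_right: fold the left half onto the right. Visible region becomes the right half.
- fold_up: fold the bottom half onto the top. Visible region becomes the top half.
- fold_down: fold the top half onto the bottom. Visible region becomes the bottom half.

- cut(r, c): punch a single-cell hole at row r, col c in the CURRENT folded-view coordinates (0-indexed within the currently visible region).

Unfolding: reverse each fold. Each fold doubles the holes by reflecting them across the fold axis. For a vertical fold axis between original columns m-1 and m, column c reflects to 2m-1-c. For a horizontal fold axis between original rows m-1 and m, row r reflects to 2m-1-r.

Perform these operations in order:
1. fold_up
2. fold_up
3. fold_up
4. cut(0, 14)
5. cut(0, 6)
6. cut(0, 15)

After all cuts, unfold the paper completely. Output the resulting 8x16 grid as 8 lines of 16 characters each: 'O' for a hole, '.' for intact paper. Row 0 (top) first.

Op 1 fold_up: fold axis h@4; visible region now rows[0,4) x cols[0,16) = 4x16
Op 2 fold_up: fold axis h@2; visible region now rows[0,2) x cols[0,16) = 2x16
Op 3 fold_up: fold axis h@1; visible region now rows[0,1) x cols[0,16) = 1x16
Op 4 cut(0, 14): punch at orig (0,14); cuts so far [(0, 14)]; region rows[0,1) x cols[0,16) = 1x16
Op 5 cut(0, 6): punch at orig (0,6); cuts so far [(0, 6), (0, 14)]; region rows[0,1) x cols[0,16) = 1x16
Op 6 cut(0, 15): punch at orig (0,15); cuts so far [(0, 6), (0, 14), (0, 15)]; region rows[0,1) x cols[0,16) = 1x16
Unfold 1 (reflect across h@1): 6 holes -> [(0, 6), (0, 14), (0, 15), (1, 6), (1, 14), (1, 15)]
Unfold 2 (reflect across h@2): 12 holes -> [(0, 6), (0, 14), (0, 15), (1, 6), (1, 14), (1, 15), (2, 6), (2, 14), (2, 15), (3, 6), (3, 14), (3, 15)]
Unfold 3 (reflect across h@4): 24 holes -> [(0, 6), (0, 14), (0, 15), (1, 6), (1, 14), (1, 15), (2, 6), (2, 14), (2, 15), (3, 6), (3, 14), (3, 15), (4, 6), (4, 14), (4, 15), (5, 6), (5, 14), (5, 15), (6, 6), (6, 14), (6, 15), (7, 6), (7, 14), (7, 15)]

Answer: ......O.......OO
......O.......OO
......O.......OO
......O.......OO
......O.......OO
......O.......OO
......O.......OO
......O.......OO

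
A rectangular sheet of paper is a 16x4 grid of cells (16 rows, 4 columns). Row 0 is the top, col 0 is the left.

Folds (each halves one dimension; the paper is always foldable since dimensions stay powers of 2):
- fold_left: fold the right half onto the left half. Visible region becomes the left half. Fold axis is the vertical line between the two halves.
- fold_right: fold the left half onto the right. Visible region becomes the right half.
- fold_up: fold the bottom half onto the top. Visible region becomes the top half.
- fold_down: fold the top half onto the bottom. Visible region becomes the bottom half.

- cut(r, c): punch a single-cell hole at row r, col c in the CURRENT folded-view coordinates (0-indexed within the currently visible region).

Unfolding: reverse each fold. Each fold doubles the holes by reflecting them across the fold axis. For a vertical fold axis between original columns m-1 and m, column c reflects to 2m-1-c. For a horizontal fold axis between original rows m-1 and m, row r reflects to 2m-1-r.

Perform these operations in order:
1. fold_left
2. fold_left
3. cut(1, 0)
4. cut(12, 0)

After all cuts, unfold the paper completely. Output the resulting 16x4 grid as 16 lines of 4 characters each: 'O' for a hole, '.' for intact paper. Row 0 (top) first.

Op 1 fold_left: fold axis v@2; visible region now rows[0,16) x cols[0,2) = 16x2
Op 2 fold_left: fold axis v@1; visible region now rows[0,16) x cols[0,1) = 16x1
Op 3 cut(1, 0): punch at orig (1,0); cuts so far [(1, 0)]; region rows[0,16) x cols[0,1) = 16x1
Op 4 cut(12, 0): punch at orig (12,0); cuts so far [(1, 0), (12, 0)]; region rows[0,16) x cols[0,1) = 16x1
Unfold 1 (reflect across v@1): 4 holes -> [(1, 0), (1, 1), (12, 0), (12, 1)]
Unfold 2 (reflect across v@2): 8 holes -> [(1, 0), (1, 1), (1, 2), (1, 3), (12, 0), (12, 1), (12, 2), (12, 3)]

Answer: ....
OOOO
....
....
....
....
....
....
....
....
....
....
OOOO
....
....
....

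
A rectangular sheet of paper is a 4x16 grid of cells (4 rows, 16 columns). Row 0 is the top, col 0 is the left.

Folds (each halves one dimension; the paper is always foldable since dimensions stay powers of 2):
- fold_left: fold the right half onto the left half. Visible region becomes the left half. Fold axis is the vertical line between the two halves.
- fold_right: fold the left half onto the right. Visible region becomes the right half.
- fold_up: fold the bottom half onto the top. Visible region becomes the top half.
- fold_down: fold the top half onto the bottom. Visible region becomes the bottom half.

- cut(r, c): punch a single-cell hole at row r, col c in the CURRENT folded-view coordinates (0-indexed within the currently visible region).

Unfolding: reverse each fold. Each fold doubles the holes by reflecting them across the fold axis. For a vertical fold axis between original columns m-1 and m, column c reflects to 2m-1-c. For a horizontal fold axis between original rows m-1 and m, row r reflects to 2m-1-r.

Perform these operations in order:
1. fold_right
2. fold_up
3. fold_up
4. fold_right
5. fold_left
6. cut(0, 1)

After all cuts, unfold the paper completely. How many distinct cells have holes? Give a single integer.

Answer: 32

Derivation:
Op 1 fold_right: fold axis v@8; visible region now rows[0,4) x cols[8,16) = 4x8
Op 2 fold_up: fold axis h@2; visible region now rows[0,2) x cols[8,16) = 2x8
Op 3 fold_up: fold axis h@1; visible region now rows[0,1) x cols[8,16) = 1x8
Op 4 fold_right: fold axis v@12; visible region now rows[0,1) x cols[12,16) = 1x4
Op 5 fold_left: fold axis v@14; visible region now rows[0,1) x cols[12,14) = 1x2
Op 6 cut(0, 1): punch at orig (0,13); cuts so far [(0, 13)]; region rows[0,1) x cols[12,14) = 1x2
Unfold 1 (reflect across v@14): 2 holes -> [(0, 13), (0, 14)]
Unfold 2 (reflect across v@12): 4 holes -> [(0, 9), (0, 10), (0, 13), (0, 14)]
Unfold 3 (reflect across h@1): 8 holes -> [(0, 9), (0, 10), (0, 13), (0, 14), (1, 9), (1, 10), (1, 13), (1, 14)]
Unfold 4 (reflect across h@2): 16 holes -> [(0, 9), (0, 10), (0, 13), (0, 14), (1, 9), (1, 10), (1, 13), (1, 14), (2, 9), (2, 10), (2, 13), (2, 14), (3, 9), (3, 10), (3, 13), (3, 14)]
Unfold 5 (reflect across v@8): 32 holes -> [(0, 1), (0, 2), (0, 5), (0, 6), (0, 9), (0, 10), (0, 13), (0, 14), (1, 1), (1, 2), (1, 5), (1, 6), (1, 9), (1, 10), (1, 13), (1, 14), (2, 1), (2, 2), (2, 5), (2, 6), (2, 9), (2, 10), (2, 13), (2, 14), (3, 1), (3, 2), (3, 5), (3, 6), (3, 9), (3, 10), (3, 13), (3, 14)]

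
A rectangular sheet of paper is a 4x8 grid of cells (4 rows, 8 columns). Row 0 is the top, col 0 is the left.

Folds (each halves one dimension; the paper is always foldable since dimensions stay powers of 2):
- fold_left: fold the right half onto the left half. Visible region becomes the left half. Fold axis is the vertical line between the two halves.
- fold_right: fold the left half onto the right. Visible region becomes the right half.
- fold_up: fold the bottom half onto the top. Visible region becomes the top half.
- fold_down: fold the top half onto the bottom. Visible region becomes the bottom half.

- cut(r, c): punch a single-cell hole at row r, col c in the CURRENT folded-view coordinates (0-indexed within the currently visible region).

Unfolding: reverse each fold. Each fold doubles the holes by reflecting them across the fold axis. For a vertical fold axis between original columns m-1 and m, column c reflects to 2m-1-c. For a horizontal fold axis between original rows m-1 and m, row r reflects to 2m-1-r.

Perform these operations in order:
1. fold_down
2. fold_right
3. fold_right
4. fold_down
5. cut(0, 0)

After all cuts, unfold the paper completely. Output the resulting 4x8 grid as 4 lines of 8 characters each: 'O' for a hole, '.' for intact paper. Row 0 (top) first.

Answer: .OO..OO.
.OO..OO.
.OO..OO.
.OO..OO.

Derivation:
Op 1 fold_down: fold axis h@2; visible region now rows[2,4) x cols[0,8) = 2x8
Op 2 fold_right: fold axis v@4; visible region now rows[2,4) x cols[4,8) = 2x4
Op 3 fold_right: fold axis v@6; visible region now rows[2,4) x cols[6,8) = 2x2
Op 4 fold_down: fold axis h@3; visible region now rows[3,4) x cols[6,8) = 1x2
Op 5 cut(0, 0): punch at orig (3,6); cuts so far [(3, 6)]; region rows[3,4) x cols[6,8) = 1x2
Unfold 1 (reflect across h@3): 2 holes -> [(2, 6), (3, 6)]
Unfold 2 (reflect across v@6): 4 holes -> [(2, 5), (2, 6), (3, 5), (3, 6)]
Unfold 3 (reflect across v@4): 8 holes -> [(2, 1), (2, 2), (2, 5), (2, 6), (3, 1), (3, 2), (3, 5), (3, 6)]
Unfold 4 (reflect across h@2): 16 holes -> [(0, 1), (0, 2), (0, 5), (0, 6), (1, 1), (1, 2), (1, 5), (1, 6), (2, 1), (2, 2), (2, 5), (2, 6), (3, 1), (3, 2), (3, 5), (3, 6)]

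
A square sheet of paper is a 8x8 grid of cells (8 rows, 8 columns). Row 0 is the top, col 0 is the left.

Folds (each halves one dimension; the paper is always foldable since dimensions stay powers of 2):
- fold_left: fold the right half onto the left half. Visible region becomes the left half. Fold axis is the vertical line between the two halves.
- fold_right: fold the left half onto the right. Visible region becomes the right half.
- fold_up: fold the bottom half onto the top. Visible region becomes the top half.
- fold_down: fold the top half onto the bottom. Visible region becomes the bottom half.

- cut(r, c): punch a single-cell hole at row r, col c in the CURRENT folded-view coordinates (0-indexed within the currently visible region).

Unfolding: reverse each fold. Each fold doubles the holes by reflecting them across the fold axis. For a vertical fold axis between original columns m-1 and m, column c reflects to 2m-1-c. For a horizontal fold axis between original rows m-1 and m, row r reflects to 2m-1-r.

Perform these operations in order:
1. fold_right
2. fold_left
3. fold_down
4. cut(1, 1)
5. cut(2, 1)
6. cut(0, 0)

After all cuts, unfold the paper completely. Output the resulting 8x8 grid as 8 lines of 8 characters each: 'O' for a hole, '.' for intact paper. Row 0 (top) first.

Op 1 fold_right: fold axis v@4; visible region now rows[0,8) x cols[4,8) = 8x4
Op 2 fold_left: fold axis v@6; visible region now rows[0,8) x cols[4,6) = 8x2
Op 3 fold_down: fold axis h@4; visible region now rows[4,8) x cols[4,6) = 4x2
Op 4 cut(1, 1): punch at orig (5,5); cuts so far [(5, 5)]; region rows[4,8) x cols[4,6) = 4x2
Op 5 cut(2, 1): punch at orig (6,5); cuts so far [(5, 5), (6, 5)]; region rows[4,8) x cols[4,6) = 4x2
Op 6 cut(0, 0): punch at orig (4,4); cuts so far [(4, 4), (5, 5), (6, 5)]; region rows[4,8) x cols[4,6) = 4x2
Unfold 1 (reflect across h@4): 6 holes -> [(1, 5), (2, 5), (3, 4), (4, 4), (5, 5), (6, 5)]
Unfold 2 (reflect across v@6): 12 holes -> [(1, 5), (1, 6), (2, 5), (2, 6), (3, 4), (3, 7), (4, 4), (4, 7), (5, 5), (5, 6), (6, 5), (6, 6)]
Unfold 3 (reflect across v@4): 24 holes -> [(1, 1), (1, 2), (1, 5), (1, 6), (2, 1), (2, 2), (2, 5), (2, 6), (3, 0), (3, 3), (3, 4), (3, 7), (4, 0), (4, 3), (4, 4), (4, 7), (5, 1), (5, 2), (5, 5), (5, 6), (6, 1), (6, 2), (6, 5), (6, 6)]

Answer: ........
.OO..OO.
.OO..OO.
O..OO..O
O..OO..O
.OO..OO.
.OO..OO.
........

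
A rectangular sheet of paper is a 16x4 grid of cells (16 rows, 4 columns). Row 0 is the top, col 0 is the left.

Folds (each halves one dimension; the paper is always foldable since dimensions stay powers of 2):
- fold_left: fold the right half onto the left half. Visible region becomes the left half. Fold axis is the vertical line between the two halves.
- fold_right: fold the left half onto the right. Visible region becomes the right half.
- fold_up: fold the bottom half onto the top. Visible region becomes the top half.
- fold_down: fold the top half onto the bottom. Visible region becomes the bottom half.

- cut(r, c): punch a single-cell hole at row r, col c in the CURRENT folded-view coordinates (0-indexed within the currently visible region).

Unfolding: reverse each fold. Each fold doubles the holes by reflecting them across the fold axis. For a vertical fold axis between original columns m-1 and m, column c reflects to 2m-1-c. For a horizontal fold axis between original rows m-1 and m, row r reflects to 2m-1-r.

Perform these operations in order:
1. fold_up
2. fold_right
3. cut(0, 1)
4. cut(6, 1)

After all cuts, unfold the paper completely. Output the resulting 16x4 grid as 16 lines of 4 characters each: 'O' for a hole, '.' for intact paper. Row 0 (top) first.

Answer: O..O
....
....
....
....
....
O..O
....
....
O..O
....
....
....
....
....
O..O

Derivation:
Op 1 fold_up: fold axis h@8; visible region now rows[0,8) x cols[0,4) = 8x4
Op 2 fold_right: fold axis v@2; visible region now rows[0,8) x cols[2,4) = 8x2
Op 3 cut(0, 1): punch at orig (0,3); cuts so far [(0, 3)]; region rows[0,8) x cols[2,4) = 8x2
Op 4 cut(6, 1): punch at orig (6,3); cuts so far [(0, 3), (6, 3)]; region rows[0,8) x cols[2,4) = 8x2
Unfold 1 (reflect across v@2): 4 holes -> [(0, 0), (0, 3), (6, 0), (6, 3)]
Unfold 2 (reflect across h@8): 8 holes -> [(0, 0), (0, 3), (6, 0), (6, 3), (9, 0), (9, 3), (15, 0), (15, 3)]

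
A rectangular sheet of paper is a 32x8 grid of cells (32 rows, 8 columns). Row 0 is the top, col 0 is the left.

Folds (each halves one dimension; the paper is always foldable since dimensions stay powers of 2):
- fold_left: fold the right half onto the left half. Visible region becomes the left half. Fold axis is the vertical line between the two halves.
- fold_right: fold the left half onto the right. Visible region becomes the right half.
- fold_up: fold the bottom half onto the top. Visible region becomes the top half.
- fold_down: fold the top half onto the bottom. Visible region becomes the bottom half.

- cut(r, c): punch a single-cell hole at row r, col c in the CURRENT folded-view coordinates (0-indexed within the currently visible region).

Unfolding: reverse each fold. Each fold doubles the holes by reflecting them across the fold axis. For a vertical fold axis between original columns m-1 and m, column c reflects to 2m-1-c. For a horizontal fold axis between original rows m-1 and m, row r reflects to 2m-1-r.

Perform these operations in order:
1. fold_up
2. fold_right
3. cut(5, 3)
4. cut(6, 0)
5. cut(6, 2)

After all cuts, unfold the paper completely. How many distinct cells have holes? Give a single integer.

Op 1 fold_up: fold axis h@16; visible region now rows[0,16) x cols[0,8) = 16x8
Op 2 fold_right: fold axis v@4; visible region now rows[0,16) x cols[4,8) = 16x4
Op 3 cut(5, 3): punch at orig (5,7); cuts so far [(5, 7)]; region rows[0,16) x cols[4,8) = 16x4
Op 4 cut(6, 0): punch at orig (6,4); cuts so far [(5, 7), (6, 4)]; region rows[0,16) x cols[4,8) = 16x4
Op 5 cut(6, 2): punch at orig (6,6); cuts so far [(5, 7), (6, 4), (6, 6)]; region rows[0,16) x cols[4,8) = 16x4
Unfold 1 (reflect across v@4): 6 holes -> [(5, 0), (5, 7), (6, 1), (6, 3), (6, 4), (6, 6)]
Unfold 2 (reflect across h@16): 12 holes -> [(5, 0), (5, 7), (6, 1), (6, 3), (6, 4), (6, 6), (25, 1), (25, 3), (25, 4), (25, 6), (26, 0), (26, 7)]

Answer: 12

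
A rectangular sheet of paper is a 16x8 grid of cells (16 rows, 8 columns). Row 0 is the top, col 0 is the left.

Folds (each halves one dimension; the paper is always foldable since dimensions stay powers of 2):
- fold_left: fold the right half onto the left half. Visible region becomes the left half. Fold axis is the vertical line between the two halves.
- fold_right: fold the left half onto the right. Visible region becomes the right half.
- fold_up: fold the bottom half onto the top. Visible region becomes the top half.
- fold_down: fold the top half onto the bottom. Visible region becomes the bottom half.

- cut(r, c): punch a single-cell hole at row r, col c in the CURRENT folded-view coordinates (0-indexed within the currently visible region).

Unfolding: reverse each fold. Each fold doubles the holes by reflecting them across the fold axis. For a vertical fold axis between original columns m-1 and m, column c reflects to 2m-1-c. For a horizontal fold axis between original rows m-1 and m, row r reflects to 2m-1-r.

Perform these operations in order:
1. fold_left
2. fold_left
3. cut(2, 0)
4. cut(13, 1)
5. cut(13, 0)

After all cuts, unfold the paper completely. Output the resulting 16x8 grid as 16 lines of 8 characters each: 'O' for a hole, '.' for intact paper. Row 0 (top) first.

Answer: ........
........
O..OO..O
........
........
........
........
........
........
........
........
........
........
OOOOOOOO
........
........

Derivation:
Op 1 fold_left: fold axis v@4; visible region now rows[0,16) x cols[0,4) = 16x4
Op 2 fold_left: fold axis v@2; visible region now rows[0,16) x cols[0,2) = 16x2
Op 3 cut(2, 0): punch at orig (2,0); cuts so far [(2, 0)]; region rows[0,16) x cols[0,2) = 16x2
Op 4 cut(13, 1): punch at orig (13,1); cuts so far [(2, 0), (13, 1)]; region rows[0,16) x cols[0,2) = 16x2
Op 5 cut(13, 0): punch at orig (13,0); cuts so far [(2, 0), (13, 0), (13, 1)]; region rows[0,16) x cols[0,2) = 16x2
Unfold 1 (reflect across v@2): 6 holes -> [(2, 0), (2, 3), (13, 0), (13, 1), (13, 2), (13, 3)]
Unfold 2 (reflect across v@4): 12 holes -> [(2, 0), (2, 3), (2, 4), (2, 7), (13, 0), (13, 1), (13, 2), (13, 3), (13, 4), (13, 5), (13, 6), (13, 7)]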